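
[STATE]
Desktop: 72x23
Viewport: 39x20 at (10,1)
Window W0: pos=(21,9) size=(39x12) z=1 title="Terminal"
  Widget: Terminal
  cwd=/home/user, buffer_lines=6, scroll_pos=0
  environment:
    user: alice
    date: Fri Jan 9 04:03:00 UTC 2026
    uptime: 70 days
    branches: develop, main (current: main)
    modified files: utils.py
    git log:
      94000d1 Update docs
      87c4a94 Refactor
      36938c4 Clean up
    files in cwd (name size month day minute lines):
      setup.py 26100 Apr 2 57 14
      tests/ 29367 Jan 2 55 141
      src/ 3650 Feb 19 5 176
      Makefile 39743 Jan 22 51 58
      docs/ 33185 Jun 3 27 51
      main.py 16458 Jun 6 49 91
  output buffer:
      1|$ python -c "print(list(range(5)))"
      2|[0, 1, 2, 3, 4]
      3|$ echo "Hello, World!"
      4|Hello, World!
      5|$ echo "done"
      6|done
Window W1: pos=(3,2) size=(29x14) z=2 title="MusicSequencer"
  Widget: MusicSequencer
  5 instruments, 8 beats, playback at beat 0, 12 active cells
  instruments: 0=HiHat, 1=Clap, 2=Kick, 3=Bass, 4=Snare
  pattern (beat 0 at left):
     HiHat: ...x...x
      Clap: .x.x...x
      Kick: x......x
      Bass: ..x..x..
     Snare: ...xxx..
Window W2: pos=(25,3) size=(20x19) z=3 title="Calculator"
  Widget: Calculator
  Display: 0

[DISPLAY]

                                       
━━━━━━━━━━━━━━━━━━━━━┓                 
Sequencer      ┏━━━━━━━━━━━━━━━━━━┓    
───────────────┃ Calculator       ┃    
▼1234567       ┠──────────────────┨    
···█···█       ┃                 0┃    
·█·█···█       ┃┌───┬───┬───┬───┐ ┃    
█······█       ┃│ 7 │ 8 │ 9 │ ÷ │ ┃    
··█··█··       ┃├───┼───┼───┼───┤ ┃━━━━
···███··       ┃│ 4 │ 5 │ 6 │ × │ ┃    
               ┃├───┼───┼───┼───┤ ┃────
               ┃│ 1 │ 2 │ 3 │ - │ ┃(ran
               ┃├───┼───┼───┼───┤ ┃    
               ┃│ 0 │ . │ = │ + │ ┃    
━━━━━━━━━━━━━━━┃├───┼───┼───┼───┤ ┃    
           ┃$ e┃│ C │ MC│ MR│ M+│ ┃    
           ┃don┃└───┴───┴───┴───┘ ┃    
           ┃$ █┃                  ┃    
           ┃   ┃                  ┃    
           ┗━━━┃                  ┃━━━━


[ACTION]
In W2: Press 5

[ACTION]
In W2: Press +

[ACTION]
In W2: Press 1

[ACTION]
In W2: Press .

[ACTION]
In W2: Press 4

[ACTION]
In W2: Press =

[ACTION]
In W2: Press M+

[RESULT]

                                       
━━━━━━━━━━━━━━━━━━━━━┓                 
Sequencer      ┏━━━━━━━━━━━━━━━━━━┓    
───────────────┃ Calculator       ┃    
▼1234567       ┠──────────────────┨    
···█···█       ┃               6.4┃    
·█·█···█       ┃┌───┬───┬───┬───┐ ┃    
█······█       ┃│ 7 │ 8 │ 9 │ ÷ │ ┃    
··█··█··       ┃├───┼───┼───┼───┤ ┃━━━━
···███··       ┃│ 4 │ 5 │ 6 │ × │ ┃    
               ┃├───┼───┼───┼───┤ ┃────
               ┃│ 1 │ 2 │ 3 │ - │ ┃(ran
               ┃├───┼───┼───┼───┤ ┃    
               ┃│ 0 │ . │ = │ + │ ┃    
━━━━━━━━━━━━━━━┃├───┼───┼───┼───┤ ┃    
           ┃$ e┃│ C │ MC│ MR│ M+│ ┃    
           ┃don┃└───┴───┴───┴───┘ ┃    
           ┃$ █┃                  ┃    
           ┃   ┃                  ┃    
           ┗━━━┃                  ┃━━━━


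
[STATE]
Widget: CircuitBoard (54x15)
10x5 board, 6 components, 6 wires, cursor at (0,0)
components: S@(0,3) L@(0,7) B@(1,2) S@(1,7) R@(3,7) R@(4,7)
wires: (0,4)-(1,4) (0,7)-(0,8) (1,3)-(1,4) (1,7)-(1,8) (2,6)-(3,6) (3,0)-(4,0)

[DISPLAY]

   0 1 2 3 4 5 6 7 8 9                                
0  [.]          S   ·           L ─ ·                 
                    │                                 
1           B   · ─ ·           S ─ ·                 
                                                      
2                           ·                         
                            │                         
3   ·                       ·   R                     
    │                                                 
4   ·                           R                     
Cursor: (0,0)                                         
                                                      
                                                      
                                                      
                                                      


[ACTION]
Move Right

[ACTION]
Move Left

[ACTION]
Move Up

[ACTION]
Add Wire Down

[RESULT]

   0 1 2 3 4 5 6 7 8 9                                
0  [.]          S   ·           L ─ ·                 
    │               │                                 
1   ·       B   · ─ ·           S ─ ·                 
                                                      
2                           ·                         
                            │                         
3   ·                       ·   R                     
    │                                                 
4   ·                           R                     
Cursor: (0,0)                                         
                                                      
                                                      
                                                      
                                                      


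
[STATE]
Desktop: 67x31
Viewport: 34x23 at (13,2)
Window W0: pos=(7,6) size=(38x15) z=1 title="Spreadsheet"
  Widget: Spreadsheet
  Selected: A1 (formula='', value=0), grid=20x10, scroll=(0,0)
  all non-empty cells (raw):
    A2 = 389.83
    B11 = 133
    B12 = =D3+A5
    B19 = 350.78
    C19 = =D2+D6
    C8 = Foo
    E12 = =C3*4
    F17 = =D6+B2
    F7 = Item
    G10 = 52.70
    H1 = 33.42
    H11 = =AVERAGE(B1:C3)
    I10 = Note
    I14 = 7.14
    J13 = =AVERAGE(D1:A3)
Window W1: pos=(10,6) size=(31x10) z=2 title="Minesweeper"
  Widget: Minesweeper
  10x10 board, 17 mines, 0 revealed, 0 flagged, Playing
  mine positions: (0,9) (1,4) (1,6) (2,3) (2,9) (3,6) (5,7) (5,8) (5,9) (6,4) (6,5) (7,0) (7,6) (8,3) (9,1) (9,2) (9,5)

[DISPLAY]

                                  
                                  
                                  
                                  
━━━━━━━━━━━━━━━━━━━━━━━━━━━┓━━━┓  
inesweeper                 ┃   ┃  
───────────────────────────┨───┨  
■■■■■■■■                   ┃   ┃  
■■■■■■■■                   ┃   ┃  
■■■■■■■■                   ┃---┃  
■■■■■■■■                   ┃  0┃  
■■■■■■■■                   ┃  0┃  
■■■■■■■■                   ┃  0┃  
━━━━━━━━━━━━━━━━━━━━━━━━━━━┛  0┃  
      0       0       0       0┃  
      0       0       0       0┃  
      0       0       0       0┃  
      0       0Foo            0┃  
━━━━━━━━━━━━━━━━━━━━━━━━━━━━━━━┛  
                                  
                                  
                                  
                                  


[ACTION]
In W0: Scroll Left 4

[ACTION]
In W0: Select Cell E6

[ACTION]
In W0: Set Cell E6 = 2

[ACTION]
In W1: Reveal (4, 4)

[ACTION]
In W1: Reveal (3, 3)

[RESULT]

                                  
                                  
                                  
                                  
━━━━━━━━━━━━━━━━━━━━━━━━━━━┓━━━┓  
inesweeper                 ┃   ┃  
───────────────────────────┨───┨  
 1■■■■■■                   ┃   ┃  
12■■■■■■                   ┃   ┃  
1■■■■■■■                   ┃---┃  
1111■■■■                   ┃  0┃  
   1■■■■                   ┃  0┃  
 122■■■■                   ┃  0┃  
━━━━━━━━━━━━━━━━━━━━━━━━━━━┛  0┃  
      0       0       0       0┃  
      0       0       0       0┃  
      0       0       0       0┃  
      0       0Foo            0┃  
━━━━━━━━━━━━━━━━━━━━━━━━━━━━━━━┛  
                                  
                                  
                                  
                                  


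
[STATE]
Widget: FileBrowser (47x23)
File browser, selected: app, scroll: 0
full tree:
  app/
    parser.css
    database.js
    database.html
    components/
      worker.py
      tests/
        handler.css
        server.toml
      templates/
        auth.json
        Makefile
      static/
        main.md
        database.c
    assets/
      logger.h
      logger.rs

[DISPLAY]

> [-] app/                                     
    parser.css                                 
    database.js                                
    database.html                              
    [+] components/                            
    [+] assets/                                
                                               
                                               
                                               
                                               
                                               
                                               
                                               
                                               
                                               
                                               
                                               
                                               
                                               
                                               
                                               
                                               
                                               


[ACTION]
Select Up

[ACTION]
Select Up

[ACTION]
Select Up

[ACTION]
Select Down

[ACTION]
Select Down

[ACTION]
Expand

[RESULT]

  [-] app/                                     
    parser.css                                 
  > database.js                                
    database.html                              
    [+] components/                            
    [+] assets/                                
                                               
                                               
                                               
                                               
                                               
                                               
                                               
                                               
                                               
                                               
                                               
                                               
                                               
                                               
                                               
                                               
                                               


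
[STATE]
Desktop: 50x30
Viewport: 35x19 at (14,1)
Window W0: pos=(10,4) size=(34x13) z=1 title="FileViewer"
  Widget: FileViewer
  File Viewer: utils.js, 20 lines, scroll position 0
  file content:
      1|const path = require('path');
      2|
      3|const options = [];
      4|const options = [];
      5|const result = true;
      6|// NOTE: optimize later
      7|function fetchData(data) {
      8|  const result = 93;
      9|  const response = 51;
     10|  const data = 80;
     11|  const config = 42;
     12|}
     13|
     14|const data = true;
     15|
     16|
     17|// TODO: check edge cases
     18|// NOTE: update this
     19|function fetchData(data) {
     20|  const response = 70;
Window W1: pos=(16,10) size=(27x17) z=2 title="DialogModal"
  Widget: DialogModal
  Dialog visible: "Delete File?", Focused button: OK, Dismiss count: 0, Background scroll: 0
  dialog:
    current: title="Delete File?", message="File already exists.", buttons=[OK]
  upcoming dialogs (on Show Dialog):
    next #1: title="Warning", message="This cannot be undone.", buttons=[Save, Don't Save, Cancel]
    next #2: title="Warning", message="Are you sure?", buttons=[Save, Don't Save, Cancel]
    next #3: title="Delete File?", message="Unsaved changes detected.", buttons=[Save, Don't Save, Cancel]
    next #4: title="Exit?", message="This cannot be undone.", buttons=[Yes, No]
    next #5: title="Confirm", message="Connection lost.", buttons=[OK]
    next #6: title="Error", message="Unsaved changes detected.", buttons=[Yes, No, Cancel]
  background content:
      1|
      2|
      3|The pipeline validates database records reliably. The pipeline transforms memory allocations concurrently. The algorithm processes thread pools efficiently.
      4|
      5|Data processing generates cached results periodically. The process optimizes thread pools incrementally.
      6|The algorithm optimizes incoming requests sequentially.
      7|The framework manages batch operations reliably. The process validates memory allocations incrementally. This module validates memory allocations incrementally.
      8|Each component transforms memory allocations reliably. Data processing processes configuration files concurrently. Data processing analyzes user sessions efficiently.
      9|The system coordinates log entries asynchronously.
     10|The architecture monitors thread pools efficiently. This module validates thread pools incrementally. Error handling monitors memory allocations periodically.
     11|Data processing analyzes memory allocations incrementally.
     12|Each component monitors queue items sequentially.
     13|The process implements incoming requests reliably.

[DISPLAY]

                                   
                                   
                                   
━━━━━━━━━━━━━━━━━━━━━━━━━━━━━┓     
leViewer                     ┃     
─────────────────────────────┨     
st path = require('path');  ▲┃     
                            █┃     
st options = [];            ░┃     
st┏━━━━━━━━━━━━━━━━━━━━━━━━━┓┃     
st┃ DialogModal             ┃┃     
NO┠─────────────────────────┨┃     
ct┃                         ┃┃     
on┃                         ┃┃     
on┃The pipeline validates da┃┃     
━━┃                         ┃┛     
  ┃Da┌───────────────────┐es┃      
  ┃Th│    Delete File?   │ i┃      
  ┃Th│File already exists│at┃      


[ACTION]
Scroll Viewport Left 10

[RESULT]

                                   
                                   
                                   
      ┏━━━━━━━━━━━━━━━━━━━━━━━━━━━━
      ┃ FileViewer                 
      ┠────────────────────────────
      ┃const path = require('path')
      ┃                            
      ┃const options = [];         
      ┃const┏━━━━━━━━━━━━━━━━━━━━━━
      ┃const┃ DialogModal          
      ┃// NO┠──────────────────────
      ┃funct┃                      
      ┃  con┃                      
      ┃  con┃The pipeline validates
      ┗━━━━━┃                      
            ┃Da┌───────────────────
            ┃Th│    Delete File?   
            ┃Th│File already exists


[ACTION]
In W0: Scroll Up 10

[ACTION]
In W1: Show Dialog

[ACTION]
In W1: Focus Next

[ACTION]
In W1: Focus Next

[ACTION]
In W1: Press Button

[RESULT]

                                   
                                   
                                   
      ┏━━━━━━━━━━━━━━━━━━━━━━━━━━━━
      ┃ FileViewer                 
      ┠────────────────────────────
      ┃const path = require('path')
      ┃                            
      ┃const options = [];         
      ┃const┏━━━━━━━━━━━━━━━━━━━━━━
      ┃const┃ DialogModal          
      ┃// NO┠──────────────────────
      ┃funct┃                      
      ┃  con┃                      
      ┃  con┃The pipeline validates
      ┗━━━━━┃                      
            ┃Data processing genera
            ┃The algorithm optimize
            ┃The framework manages 


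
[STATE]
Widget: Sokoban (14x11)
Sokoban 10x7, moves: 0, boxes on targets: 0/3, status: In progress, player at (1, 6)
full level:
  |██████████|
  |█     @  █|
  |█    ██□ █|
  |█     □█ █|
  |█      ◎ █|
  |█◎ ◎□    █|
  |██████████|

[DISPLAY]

██████████    
█     @  █    
█    ██□ █    
█     □█ █    
█      ◎ █    
█◎ ◎□    █    
██████████    
Moves: 0  0/3 
              
              
              


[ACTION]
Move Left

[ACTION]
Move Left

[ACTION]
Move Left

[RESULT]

██████████    
█  @     █    
█    ██□ █    
█     □█ █    
█      ◎ █    
█◎ ◎□    █    
██████████    
Moves: 3  0/3 
              
              
              


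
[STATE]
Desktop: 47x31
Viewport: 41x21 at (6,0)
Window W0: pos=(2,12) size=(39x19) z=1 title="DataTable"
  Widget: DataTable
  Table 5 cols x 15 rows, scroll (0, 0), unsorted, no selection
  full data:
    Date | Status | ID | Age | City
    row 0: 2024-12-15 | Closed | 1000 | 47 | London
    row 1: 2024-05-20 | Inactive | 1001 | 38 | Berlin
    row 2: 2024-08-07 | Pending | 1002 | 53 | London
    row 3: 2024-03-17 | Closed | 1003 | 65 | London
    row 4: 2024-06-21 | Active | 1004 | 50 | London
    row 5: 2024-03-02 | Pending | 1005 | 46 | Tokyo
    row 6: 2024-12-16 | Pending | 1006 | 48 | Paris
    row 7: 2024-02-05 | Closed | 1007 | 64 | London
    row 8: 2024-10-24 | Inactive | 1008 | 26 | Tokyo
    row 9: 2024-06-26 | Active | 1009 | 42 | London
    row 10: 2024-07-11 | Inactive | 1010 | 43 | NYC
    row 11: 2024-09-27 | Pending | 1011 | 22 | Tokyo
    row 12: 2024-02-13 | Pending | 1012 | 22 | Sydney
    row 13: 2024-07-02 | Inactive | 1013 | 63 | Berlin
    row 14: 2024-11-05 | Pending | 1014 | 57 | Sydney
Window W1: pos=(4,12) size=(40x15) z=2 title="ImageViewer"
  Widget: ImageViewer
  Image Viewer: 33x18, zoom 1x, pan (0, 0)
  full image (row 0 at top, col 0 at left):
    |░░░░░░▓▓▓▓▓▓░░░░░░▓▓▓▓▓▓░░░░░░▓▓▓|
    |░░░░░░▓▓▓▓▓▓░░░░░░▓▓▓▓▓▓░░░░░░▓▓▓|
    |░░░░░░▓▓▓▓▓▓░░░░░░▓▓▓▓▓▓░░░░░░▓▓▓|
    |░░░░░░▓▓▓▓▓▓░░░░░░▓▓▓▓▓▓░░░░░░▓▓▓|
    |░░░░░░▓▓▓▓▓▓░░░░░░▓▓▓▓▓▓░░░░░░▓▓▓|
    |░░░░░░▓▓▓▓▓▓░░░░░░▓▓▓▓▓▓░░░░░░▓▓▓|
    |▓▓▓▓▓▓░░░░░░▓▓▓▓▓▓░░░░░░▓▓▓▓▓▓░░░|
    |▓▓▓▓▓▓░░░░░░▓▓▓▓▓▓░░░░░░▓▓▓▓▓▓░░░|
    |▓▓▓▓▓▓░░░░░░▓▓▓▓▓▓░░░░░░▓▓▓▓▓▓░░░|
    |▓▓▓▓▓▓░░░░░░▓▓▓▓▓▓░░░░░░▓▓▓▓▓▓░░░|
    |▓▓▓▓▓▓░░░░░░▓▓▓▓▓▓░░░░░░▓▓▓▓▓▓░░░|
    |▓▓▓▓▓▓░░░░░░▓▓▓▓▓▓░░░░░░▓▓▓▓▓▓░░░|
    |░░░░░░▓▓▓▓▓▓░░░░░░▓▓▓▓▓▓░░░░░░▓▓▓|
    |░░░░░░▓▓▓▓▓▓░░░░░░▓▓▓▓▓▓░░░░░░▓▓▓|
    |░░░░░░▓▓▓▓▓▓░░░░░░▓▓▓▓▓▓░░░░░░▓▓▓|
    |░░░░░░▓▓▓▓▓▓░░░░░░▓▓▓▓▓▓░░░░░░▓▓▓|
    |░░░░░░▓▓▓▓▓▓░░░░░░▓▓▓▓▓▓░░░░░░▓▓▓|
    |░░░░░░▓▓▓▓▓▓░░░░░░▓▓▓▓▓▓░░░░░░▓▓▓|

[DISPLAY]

                                         
                                         
                                         
                                         
                                         
                                         
                                         
                                         
                                         
                                         
                                         
                                         
━━━━━━━━━━━━━━━━━━━━━━━━━━━━━━━━━━━━━┓   
ImageViewer                          ┃   
─────────────────────────────────────┨   
░░░░░▓▓▓▓▓▓░░░░░░▓▓▓▓▓▓░░░░░░▓▓▓     ┃   
░░░░░▓▓▓▓▓▓░░░░░░▓▓▓▓▓▓░░░░░░▓▓▓     ┃   
░░░░░▓▓▓▓▓▓░░░░░░▓▓▓▓▓▓░░░░░░▓▓▓     ┃   
░░░░░▓▓▓▓▓▓░░░░░░▓▓▓▓▓▓░░░░░░▓▓▓     ┃   
░░░░░▓▓▓▓▓▓░░░░░░▓▓▓▓▓▓░░░░░░▓▓▓     ┃   
░░░░░▓▓▓▓▓▓░░░░░░▓▓▓▓▓▓░░░░░░▓▓▓     ┃   


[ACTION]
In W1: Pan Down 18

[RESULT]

                                         
                                         
                                         
                                         
                                         
                                         
                                         
                                         
                                         
                                         
                                         
                                         
━━━━━━━━━━━━━━━━━━━━━━━━━━━━━━━━━━━━━┓   
ImageViewer                          ┃   
─────────────────────────────────────┨   
                                     ┃   
                                     ┃   
                                     ┃   
                                     ┃   
                                     ┃   
                                     ┃   


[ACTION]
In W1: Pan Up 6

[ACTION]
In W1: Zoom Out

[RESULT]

                                         
                                         
                                         
                                         
                                         
                                         
                                         
                                         
                                         
                                         
                                         
                                         
━━━━━━━━━━━━━━━━━━━━━━━━━━━━━━━━━━━━━┓   
ImageViewer                          ┃   
─────────────────────────────────────┨   
░░░░░▓▓▓▓▓▓░░░░░░▓▓▓▓▓▓░░░░░░▓▓▓     ┃   
░░░░░▓▓▓▓▓▓░░░░░░▓▓▓▓▓▓░░░░░░▓▓▓     ┃   
░░░░░▓▓▓▓▓▓░░░░░░▓▓▓▓▓▓░░░░░░▓▓▓     ┃   
░░░░░▓▓▓▓▓▓░░░░░░▓▓▓▓▓▓░░░░░░▓▓▓     ┃   
░░░░░▓▓▓▓▓▓░░░░░░▓▓▓▓▓▓░░░░░░▓▓▓     ┃   
░░░░░▓▓▓▓▓▓░░░░░░▓▓▓▓▓▓░░░░░░▓▓▓     ┃   


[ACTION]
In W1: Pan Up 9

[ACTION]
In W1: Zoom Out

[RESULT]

                                         
                                         
                                         
                                         
                                         
                                         
                                         
                                         
                                         
                                         
                                         
                                         
━━━━━━━━━━━━━━━━━━━━━━━━━━━━━━━━━━━━━┓   
ImageViewer                          ┃   
─────────────────────────────────────┨   
░░░░░▓▓▓▓▓▓░░░░░░▓▓▓▓▓▓░░░░░░▓▓▓     ┃   
░░░░░▓▓▓▓▓▓░░░░░░▓▓▓▓▓▓░░░░░░▓▓▓     ┃   
░░░░░▓▓▓▓▓▓░░░░░░▓▓▓▓▓▓░░░░░░▓▓▓     ┃   
▓▓▓▓▓░░░░░░▓▓▓▓▓▓░░░░░░▓▓▓▓▓▓░░░     ┃   
▓▓▓▓▓░░░░░░▓▓▓▓▓▓░░░░░░▓▓▓▓▓▓░░░     ┃   
▓▓▓▓▓░░░░░░▓▓▓▓▓▓░░░░░░▓▓▓▓▓▓░░░     ┃   


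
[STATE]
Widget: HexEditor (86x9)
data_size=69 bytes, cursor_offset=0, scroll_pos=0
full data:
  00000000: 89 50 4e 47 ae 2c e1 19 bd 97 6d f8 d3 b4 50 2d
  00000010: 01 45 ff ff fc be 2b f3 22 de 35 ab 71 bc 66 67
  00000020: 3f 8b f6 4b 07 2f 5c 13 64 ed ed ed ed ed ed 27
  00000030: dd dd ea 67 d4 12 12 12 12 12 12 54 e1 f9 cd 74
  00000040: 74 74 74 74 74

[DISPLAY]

00000000  89 50 4e 47 ae 2c e1 19  bd 97 6d f8 d3 b4 50 2d  |.PNG.,....m...P-|        
00000010  01 45 ff ff fc be 2b f3  22 de 35 ab 71 bc 66 67  |.E....+.".5.q.fg|        
00000020  3f 8b f6 4b 07 2f 5c 13  64 ed ed ed ed ed ed 27  |?..K./\.d......'|        
00000030  dd dd ea 67 d4 12 12 12  12 12 12 54 e1 f9 cd 74  |...g.......T...t|        
00000040  74 74 74 74 74                                    |ttttt           |        
                                                                                      
                                                                                      
                                                                                      
                                                                                      


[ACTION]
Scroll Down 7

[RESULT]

00000040  74 74 74 74 74                                    |ttttt           |        
                                                                                      
                                                                                      
                                                                                      
                                                                                      
                                                                                      
                                                                                      
                                                                                      
                                                                                      


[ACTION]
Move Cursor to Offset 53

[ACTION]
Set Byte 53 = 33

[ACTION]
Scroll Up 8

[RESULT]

00000000  89 50 4e 47 ae 2c e1 19  bd 97 6d f8 d3 b4 50 2d  |.PNG.,....m...P-|        
00000010  01 45 ff ff fc be 2b f3  22 de 35 ab 71 bc 66 67  |.E....+.".5.q.fg|        
00000020  3f 8b f6 4b 07 2f 5c 13  64 ed ed ed ed ed ed 27  |?..K./\.d......'|        
00000030  dd dd ea 67 d4 33 12 12  12 12 12 54 e1 f9 cd 74  |...g.3.....T...t|        
00000040  74 74 74 74 74                                    |ttttt           |        
                                                                                      
                                                                                      
                                                                                      
                                                                                      


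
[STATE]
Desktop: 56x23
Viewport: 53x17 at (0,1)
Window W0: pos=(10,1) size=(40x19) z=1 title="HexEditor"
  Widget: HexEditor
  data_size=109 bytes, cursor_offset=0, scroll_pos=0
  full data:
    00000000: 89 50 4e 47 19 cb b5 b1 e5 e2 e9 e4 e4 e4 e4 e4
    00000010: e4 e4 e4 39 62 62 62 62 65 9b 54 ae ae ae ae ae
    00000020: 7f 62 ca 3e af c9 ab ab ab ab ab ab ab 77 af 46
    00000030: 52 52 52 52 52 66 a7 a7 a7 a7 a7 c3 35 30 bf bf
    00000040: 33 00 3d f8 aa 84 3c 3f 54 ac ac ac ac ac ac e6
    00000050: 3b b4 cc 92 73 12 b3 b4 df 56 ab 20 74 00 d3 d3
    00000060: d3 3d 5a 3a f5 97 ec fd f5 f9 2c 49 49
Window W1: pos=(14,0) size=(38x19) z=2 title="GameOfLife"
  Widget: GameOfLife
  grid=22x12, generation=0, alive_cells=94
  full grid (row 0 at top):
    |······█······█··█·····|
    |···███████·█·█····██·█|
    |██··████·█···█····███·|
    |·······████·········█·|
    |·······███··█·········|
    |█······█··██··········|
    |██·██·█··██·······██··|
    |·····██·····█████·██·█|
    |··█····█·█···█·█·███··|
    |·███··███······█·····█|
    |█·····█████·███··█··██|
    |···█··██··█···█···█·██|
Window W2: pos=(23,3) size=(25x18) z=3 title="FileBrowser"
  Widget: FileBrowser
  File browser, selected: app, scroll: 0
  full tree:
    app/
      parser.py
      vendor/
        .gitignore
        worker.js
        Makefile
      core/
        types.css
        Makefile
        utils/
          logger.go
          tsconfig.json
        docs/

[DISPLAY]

          ┏━━━┃ GameOfLife                         ┃ 
          ┃ He┠────────────────────────────────────┨ 
          ┠───┃Gen: 0  ┏━━━━━━━━━━━━━━━━━━━━━━━┓   ┃ 
          ┃000┃······█·┃ FileBrowser           ┃   ┃ 
          ┃000┃···█████┠───────────────────────┨   ┃ 
          ┃000┃██··████┃> [-] app/             ┃   ┃ 
          ┃000┃·······█┃    parser.py          ┃   ┃ 
          ┃000┃·······█┃    [+] vendor/        ┃   ┃ 
          ┃000┃█······█┃    [+] core/          ┃   ┃ 
          ┃000┃██·██·█·┃                       ┃   ┃ 
          ┃   ┃·····██·┃                       ┃   ┃ 
          ┃   ┃··█····█┃                       ┃   ┃ 
          ┃   ┃·███··██┃                       ┃   ┃ 
          ┃   ┃█·····██┃                       ┃   ┃ 
          ┃   ┃···█··██┃                       ┃   ┃ 
          ┃   ┃        ┃                       ┃   ┃ 
          ┃   ┃        ┃                       ┃   ┃ 


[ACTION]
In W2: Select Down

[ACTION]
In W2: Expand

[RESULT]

          ┏━━━┃ GameOfLife                         ┃ 
          ┃ He┠────────────────────────────────────┨ 
          ┠───┃Gen: 0  ┏━━━━━━━━━━━━━━━━━━━━━━━┓   ┃ 
          ┃000┃······█·┃ FileBrowser           ┃   ┃ 
          ┃000┃···█████┠───────────────────────┨   ┃ 
          ┃000┃██··████┃  [-] app/             ┃   ┃ 
          ┃000┃·······█┃  > parser.py          ┃   ┃ 
          ┃000┃·······█┃    [+] vendor/        ┃   ┃ 
          ┃000┃█······█┃    [+] core/          ┃   ┃ 
          ┃000┃██·██·█·┃                       ┃   ┃ 
          ┃   ┃·····██·┃                       ┃   ┃ 
          ┃   ┃··█····█┃                       ┃   ┃ 
          ┃   ┃·███··██┃                       ┃   ┃ 
          ┃   ┃█·····██┃                       ┃   ┃ 
          ┃   ┃···█··██┃                       ┃   ┃ 
          ┃   ┃        ┃                       ┃   ┃ 
          ┃   ┃        ┃                       ┃   ┃ 


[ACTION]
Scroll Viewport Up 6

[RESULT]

              ┏━━━━━━━━━━━━━━━━━━━━━━━━━━━━━━━━━━━━┓ 
          ┏━━━┃ GameOfLife                         ┃ 
          ┃ He┠────────────────────────────────────┨ 
          ┠───┃Gen: 0  ┏━━━━━━━━━━━━━━━━━━━━━━━┓   ┃ 
          ┃000┃······█·┃ FileBrowser           ┃   ┃ 
          ┃000┃···█████┠───────────────────────┨   ┃ 
          ┃000┃██··████┃  [-] app/             ┃   ┃ 
          ┃000┃·······█┃  > parser.py          ┃   ┃ 
          ┃000┃·······█┃    [+] vendor/        ┃   ┃ 
          ┃000┃█······█┃    [+] core/          ┃   ┃ 
          ┃000┃██·██·█·┃                       ┃   ┃ 
          ┃   ┃·····██·┃                       ┃   ┃ 
          ┃   ┃··█····█┃                       ┃   ┃ 
          ┃   ┃·███··██┃                       ┃   ┃ 
          ┃   ┃█·····██┃                       ┃   ┃ 
          ┃   ┃···█··██┃                       ┃   ┃ 
          ┃   ┃        ┃                       ┃   ┃ 


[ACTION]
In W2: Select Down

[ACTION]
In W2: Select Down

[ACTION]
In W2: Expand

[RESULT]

              ┏━━━━━━━━━━━━━━━━━━━━━━━━━━━━━━━━━━━━┓ 
          ┏━━━┃ GameOfLife                         ┃ 
          ┃ He┠────────────────────────────────────┨ 
          ┠───┃Gen: 0  ┏━━━━━━━━━━━━━━━━━━━━━━━┓   ┃ 
          ┃000┃······█·┃ FileBrowser           ┃   ┃ 
          ┃000┃···█████┠───────────────────────┨   ┃ 
          ┃000┃██··████┃  [-] app/             ┃   ┃ 
          ┃000┃·······█┃    parser.py          ┃   ┃ 
          ┃000┃·······█┃    [+] vendor/        ┃   ┃ 
          ┃000┃█······█┃  > [-] core/          ┃   ┃ 
          ┃000┃██·██·█·┃      types.css        ┃   ┃ 
          ┃   ┃·····██·┃      Makefile         ┃   ┃ 
          ┃   ┃··█····█┃      [+] utils/       ┃   ┃ 
          ┃   ┃·███··██┃      [+] docs/        ┃   ┃ 
          ┃   ┃█·····██┃                       ┃   ┃ 
          ┃   ┃···█··██┃                       ┃   ┃ 
          ┃   ┃        ┃                       ┃   ┃ 


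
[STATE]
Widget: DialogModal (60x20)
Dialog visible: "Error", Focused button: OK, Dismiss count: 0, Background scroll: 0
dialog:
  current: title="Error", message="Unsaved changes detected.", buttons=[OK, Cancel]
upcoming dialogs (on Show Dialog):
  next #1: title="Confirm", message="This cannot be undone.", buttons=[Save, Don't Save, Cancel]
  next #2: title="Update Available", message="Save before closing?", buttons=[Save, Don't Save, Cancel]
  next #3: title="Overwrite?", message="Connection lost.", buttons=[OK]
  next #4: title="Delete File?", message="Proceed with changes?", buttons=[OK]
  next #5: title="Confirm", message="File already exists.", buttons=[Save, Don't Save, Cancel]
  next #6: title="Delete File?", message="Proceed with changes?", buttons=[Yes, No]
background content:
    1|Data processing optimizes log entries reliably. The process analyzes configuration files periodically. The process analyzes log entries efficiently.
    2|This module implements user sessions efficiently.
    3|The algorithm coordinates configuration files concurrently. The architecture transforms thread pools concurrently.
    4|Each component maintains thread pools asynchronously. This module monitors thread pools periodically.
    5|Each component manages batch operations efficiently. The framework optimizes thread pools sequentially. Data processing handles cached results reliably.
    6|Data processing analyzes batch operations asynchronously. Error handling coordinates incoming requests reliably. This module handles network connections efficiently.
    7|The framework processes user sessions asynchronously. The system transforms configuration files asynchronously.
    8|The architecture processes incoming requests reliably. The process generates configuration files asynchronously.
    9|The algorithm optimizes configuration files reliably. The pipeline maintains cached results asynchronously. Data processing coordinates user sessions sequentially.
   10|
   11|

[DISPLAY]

Data processing optimizes log entries reliably. The process 
This module implements user sessions efficiently.           
The algorithm coordinates configuration files concurrently. 
Each component maintains thread pools asynchronously. This m
Each component manages batch operations efficiently. The fra
Data processing analyzes batch operations asynchronously. Er
The framework processes user sessions asynchronously. The sy
The architectur┌───────────────────────────┐ reliably. The p
The algorithm o│           Error           │reliably. The pi
               │ Unsaved changes detected. │                
               │       [OK]  Cancel        │                
               └───────────────────────────┘                
                                                            
                                                            
                                                            
                                                            
                                                            
                                                            
                                                            
                                                            


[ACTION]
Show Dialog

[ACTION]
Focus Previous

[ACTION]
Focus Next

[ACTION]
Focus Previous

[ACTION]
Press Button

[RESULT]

Data processing optimizes log entries reliably. The process 
This module implements user sessions efficiently.           
The algorithm coordinates configuration files concurrently. 
Each component maintains thread pools asynchronously. This m
Each component manages batch operations efficiently. The fra
Data processing analyzes batch operations asynchronously. Er
The framework processes user sessions asynchronously. The sy
The architecture processes incoming requests reliably. The p
The algorithm optimizes configuration files reliably. The pi
                                                            
                                                            
                                                            
                                                            
                                                            
                                                            
                                                            
                                                            
                                                            
                                                            
                                                            
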